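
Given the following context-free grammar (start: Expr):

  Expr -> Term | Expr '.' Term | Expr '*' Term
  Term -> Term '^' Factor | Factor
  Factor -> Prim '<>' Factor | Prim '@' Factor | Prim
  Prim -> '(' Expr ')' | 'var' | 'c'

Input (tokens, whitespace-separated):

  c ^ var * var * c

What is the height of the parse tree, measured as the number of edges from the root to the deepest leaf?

[Expr [Expr [Expr [Term [Term [Factor [Prim c]]] ^ [Factor [Prim var]]]] * [Term [Factor [Prim var]]]] * [Term [Factor [Prim c]]]]

7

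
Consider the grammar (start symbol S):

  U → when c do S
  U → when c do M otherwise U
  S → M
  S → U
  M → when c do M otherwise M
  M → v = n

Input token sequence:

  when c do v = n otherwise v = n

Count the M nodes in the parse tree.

3

[S [M when c do [M v = n] otherwise [M v = n]]]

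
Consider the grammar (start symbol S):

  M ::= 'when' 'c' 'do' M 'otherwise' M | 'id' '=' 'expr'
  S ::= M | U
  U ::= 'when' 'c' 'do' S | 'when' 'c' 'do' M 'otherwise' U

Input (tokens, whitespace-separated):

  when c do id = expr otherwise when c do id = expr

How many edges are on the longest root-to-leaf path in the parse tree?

[S [U when c do [M id = expr] otherwise [U when c do [S [M id = expr]]]]]

5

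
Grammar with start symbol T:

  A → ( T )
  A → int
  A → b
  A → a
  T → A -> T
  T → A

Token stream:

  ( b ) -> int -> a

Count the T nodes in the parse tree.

4

[T [A ( [T [A b]] )] -> [T [A int] -> [T [A a]]]]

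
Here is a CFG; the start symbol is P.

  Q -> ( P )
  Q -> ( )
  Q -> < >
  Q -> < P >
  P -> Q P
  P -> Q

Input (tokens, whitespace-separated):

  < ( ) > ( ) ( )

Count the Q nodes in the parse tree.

4

[P [Q < [P [Q ( )]] >] [P [Q ( )] [P [Q ( )]]]]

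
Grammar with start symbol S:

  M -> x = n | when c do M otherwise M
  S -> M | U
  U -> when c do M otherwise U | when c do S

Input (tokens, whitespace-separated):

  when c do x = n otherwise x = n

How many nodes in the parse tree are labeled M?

3

[S [M when c do [M x = n] otherwise [M x = n]]]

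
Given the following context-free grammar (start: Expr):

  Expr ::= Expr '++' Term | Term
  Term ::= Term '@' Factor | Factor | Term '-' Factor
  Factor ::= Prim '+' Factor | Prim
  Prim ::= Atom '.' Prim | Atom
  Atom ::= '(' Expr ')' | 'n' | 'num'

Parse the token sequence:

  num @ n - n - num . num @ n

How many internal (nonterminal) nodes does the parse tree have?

23

[Expr [Term [Term [Term [Term [Term [Factor [Prim [Atom num]]]] @ [Factor [Prim [Atom n]]]] - [Factor [Prim [Atom n]]]] - [Factor [Prim [Atom num] . [Prim [Atom num]]]]] @ [Factor [Prim [Atom n]]]]]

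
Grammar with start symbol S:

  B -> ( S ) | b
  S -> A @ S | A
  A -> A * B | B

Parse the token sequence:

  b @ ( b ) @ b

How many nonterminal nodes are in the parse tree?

[S [A [B b]] @ [S [A [B ( [S [A [B b]]] )]] @ [S [A [B b]]]]]

12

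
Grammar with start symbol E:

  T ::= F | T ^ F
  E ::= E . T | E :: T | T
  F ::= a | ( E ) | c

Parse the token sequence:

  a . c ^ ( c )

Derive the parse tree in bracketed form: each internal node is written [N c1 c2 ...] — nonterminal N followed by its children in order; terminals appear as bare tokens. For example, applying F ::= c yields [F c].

E
E . T
T . T
F . T
a . T
a . T ^ F
a . F ^ F
a . c ^ F
a . c ^ ( E )
a . c ^ ( T )
a . c ^ ( F )
a . c ^ ( c )

[E [E [T [F a]]] . [T [T [F c]] ^ [F ( [E [T [F c]]] )]]]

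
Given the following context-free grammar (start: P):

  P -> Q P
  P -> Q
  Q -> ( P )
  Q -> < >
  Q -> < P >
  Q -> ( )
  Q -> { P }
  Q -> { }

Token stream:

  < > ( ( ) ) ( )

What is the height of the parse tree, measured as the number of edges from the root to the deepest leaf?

[P [Q < >] [P [Q ( [P [Q ( )]] )] [P [Q ( )]]]]

5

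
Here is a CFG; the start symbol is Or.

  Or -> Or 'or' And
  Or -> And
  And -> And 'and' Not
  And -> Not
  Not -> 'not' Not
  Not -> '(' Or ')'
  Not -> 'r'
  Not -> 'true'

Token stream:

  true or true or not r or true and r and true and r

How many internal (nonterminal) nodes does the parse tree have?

19

[Or [Or [Or [Or [And [Not true]]] or [And [Not true]]] or [And [Not not [Not r]]]] or [And [And [And [And [Not true]] and [Not r]] and [Not true]] and [Not r]]]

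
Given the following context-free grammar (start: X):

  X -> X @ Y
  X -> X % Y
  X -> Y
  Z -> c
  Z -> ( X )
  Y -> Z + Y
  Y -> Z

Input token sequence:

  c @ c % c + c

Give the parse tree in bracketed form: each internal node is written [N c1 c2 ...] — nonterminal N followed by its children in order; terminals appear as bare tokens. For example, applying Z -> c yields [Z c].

[X [X [X [Y [Z c]]] @ [Y [Z c]]] % [Y [Z c] + [Y [Z c]]]]

X
X % Y
X @ Y % Y
Y @ Y % Y
Z @ Y % Y
c @ Y % Y
c @ Z % Y
c @ c % Y
c @ c % Z + Y
c @ c % c + Y
c @ c % c + Z
c @ c % c + c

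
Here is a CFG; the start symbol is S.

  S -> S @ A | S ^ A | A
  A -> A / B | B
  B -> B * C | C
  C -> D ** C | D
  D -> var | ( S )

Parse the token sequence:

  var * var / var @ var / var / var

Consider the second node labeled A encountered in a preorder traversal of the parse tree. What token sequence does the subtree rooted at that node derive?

var * var

[S [S [A [A [B [B [C [D var]]] * [C [D var]]]] / [B [C [D var]]]]] @ [A [A [A [B [C [D var]]]] / [B [C [D var]]]] / [B [C [D var]]]]]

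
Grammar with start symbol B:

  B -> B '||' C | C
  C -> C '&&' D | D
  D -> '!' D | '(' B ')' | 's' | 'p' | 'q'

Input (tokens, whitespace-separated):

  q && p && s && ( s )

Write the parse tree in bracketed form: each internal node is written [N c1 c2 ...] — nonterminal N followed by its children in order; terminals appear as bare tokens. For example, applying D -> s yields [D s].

B
C
C && D
C && D && D
C && D && D && D
D && D && D && D
q && D && D && D
q && p && D && D
q && p && s && D
q && p && s && ( B )
q && p && s && ( C )
q && p && s && ( D )
q && p && s && ( s )

[B [C [C [C [C [D q]] && [D p]] && [D s]] && [D ( [B [C [D s]]] )]]]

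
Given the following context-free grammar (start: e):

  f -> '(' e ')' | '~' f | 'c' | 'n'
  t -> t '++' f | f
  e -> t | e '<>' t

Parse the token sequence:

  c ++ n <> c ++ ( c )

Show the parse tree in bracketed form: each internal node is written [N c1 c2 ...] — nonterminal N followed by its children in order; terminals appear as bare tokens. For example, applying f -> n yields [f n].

[e [e [t [t [f c]] ++ [f n]]] <> [t [t [f c]] ++ [f ( [e [t [f c]]] )]]]

e
e <> t
t <> t
t ++ f <> t
f ++ f <> t
c ++ f <> t
c ++ n <> t
c ++ n <> t ++ f
c ++ n <> f ++ f
c ++ n <> c ++ f
c ++ n <> c ++ ( e )
c ++ n <> c ++ ( t )
c ++ n <> c ++ ( f )
c ++ n <> c ++ ( c )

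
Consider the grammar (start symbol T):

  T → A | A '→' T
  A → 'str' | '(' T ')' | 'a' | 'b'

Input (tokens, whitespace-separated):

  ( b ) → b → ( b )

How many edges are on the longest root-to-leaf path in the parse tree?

6

[T [A ( [T [A b]] )] → [T [A b] → [T [A ( [T [A b]] )]]]]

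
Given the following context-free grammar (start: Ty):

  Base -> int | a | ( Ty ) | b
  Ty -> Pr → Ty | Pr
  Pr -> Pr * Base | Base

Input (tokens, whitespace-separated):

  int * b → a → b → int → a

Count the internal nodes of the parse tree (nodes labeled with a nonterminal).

[Ty [Pr [Pr [Base int]] * [Base b]] → [Ty [Pr [Base a]] → [Ty [Pr [Base b]] → [Ty [Pr [Base int]] → [Ty [Pr [Base a]]]]]]]

17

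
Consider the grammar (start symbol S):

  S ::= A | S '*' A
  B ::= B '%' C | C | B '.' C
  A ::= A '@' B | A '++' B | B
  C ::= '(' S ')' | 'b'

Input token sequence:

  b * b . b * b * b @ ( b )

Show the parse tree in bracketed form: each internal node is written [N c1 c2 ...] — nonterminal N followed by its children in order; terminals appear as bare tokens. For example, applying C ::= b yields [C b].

[S [S [S [S [A [B [C b]]]] * [A [B [B [C b]] . [C b]]]] * [A [B [C b]]]] * [A [A [B [C b]]] @ [B [C ( [S [A [B [C b]]]] )]]]]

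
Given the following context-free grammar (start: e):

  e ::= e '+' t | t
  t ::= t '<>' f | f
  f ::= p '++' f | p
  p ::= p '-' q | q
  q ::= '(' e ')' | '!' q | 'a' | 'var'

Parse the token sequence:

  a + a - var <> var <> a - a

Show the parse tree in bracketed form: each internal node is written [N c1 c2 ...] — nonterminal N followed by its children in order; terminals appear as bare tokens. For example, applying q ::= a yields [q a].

[e [e [t [f [p [q a]]]]] + [t [t [t [f [p [p [q a]] - [q var]]]] <> [f [p [q var]]]] <> [f [p [p [q a]] - [q a]]]]]

e
e + t
t + t
f + t
p + t
q + t
a + t
a + t <> f
a + t <> f <> f
a + f <> f <> f
a + p <> f <> f
a + p - q <> f <> f
a + q - q <> f <> f
a + a - q <> f <> f
a + a - var <> f <> f
a + a - var <> p <> f
a + a - var <> q <> f
a + a - var <> var <> f
a + a - var <> var <> p
a + a - var <> var <> p - q
a + a - var <> var <> q - q
a + a - var <> var <> a - q
a + a - var <> var <> a - a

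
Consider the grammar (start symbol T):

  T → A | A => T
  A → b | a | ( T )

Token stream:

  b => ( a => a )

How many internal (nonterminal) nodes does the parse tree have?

[T [A b] => [T [A ( [T [A a] => [T [A a]]] )]]]

8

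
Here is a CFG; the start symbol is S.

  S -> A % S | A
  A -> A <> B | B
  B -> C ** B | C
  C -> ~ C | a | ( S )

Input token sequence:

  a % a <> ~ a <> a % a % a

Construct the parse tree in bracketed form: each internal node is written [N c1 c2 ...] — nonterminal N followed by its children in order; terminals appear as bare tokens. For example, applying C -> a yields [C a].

[S [A [B [C a]]] % [S [A [A [A [B [C a]]] <> [B [C ~ [C a]]]] <> [B [C a]]] % [S [A [B [C a]]] % [S [A [B [C a]]]]]]]

S
A % S
B % S
C % S
a % S
a % A % S
a % A <> B % S
a % A <> B <> B % S
a % B <> B <> B % S
a % C <> B <> B % S
a % a <> B <> B % S
a % a <> C <> B % S
a % a <> ~ C <> B % S
a % a <> ~ a <> B % S
a % a <> ~ a <> C % S
a % a <> ~ a <> a % S
a % a <> ~ a <> a % A % S
a % a <> ~ a <> a % B % S
a % a <> ~ a <> a % C % S
a % a <> ~ a <> a % a % S
a % a <> ~ a <> a % a % A
a % a <> ~ a <> a % a % B
a % a <> ~ a <> a % a % C
a % a <> ~ a <> a % a % a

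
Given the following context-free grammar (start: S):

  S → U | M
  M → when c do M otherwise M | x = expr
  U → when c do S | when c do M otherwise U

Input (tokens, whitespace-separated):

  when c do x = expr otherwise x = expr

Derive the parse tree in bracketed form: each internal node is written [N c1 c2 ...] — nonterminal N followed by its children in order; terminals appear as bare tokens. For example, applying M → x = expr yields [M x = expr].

S
M
when c do M otherwise M
when c do x = expr otherwise M
when c do x = expr otherwise x = expr

[S [M when c do [M x = expr] otherwise [M x = expr]]]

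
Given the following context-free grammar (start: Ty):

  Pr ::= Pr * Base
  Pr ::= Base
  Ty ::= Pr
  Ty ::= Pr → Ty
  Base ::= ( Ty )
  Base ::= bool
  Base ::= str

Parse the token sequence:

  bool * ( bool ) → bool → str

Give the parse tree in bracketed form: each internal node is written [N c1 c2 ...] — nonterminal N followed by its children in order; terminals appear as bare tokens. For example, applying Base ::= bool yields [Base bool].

Ty
Pr → Ty
Pr * Base → Ty
Base * Base → Ty
bool * Base → Ty
bool * ( Ty ) → Ty
bool * ( Pr ) → Ty
bool * ( Base ) → Ty
bool * ( bool ) → Ty
bool * ( bool ) → Pr → Ty
bool * ( bool ) → Base → Ty
bool * ( bool ) → bool → Ty
bool * ( bool ) → bool → Pr
bool * ( bool ) → bool → Base
bool * ( bool ) → bool → str

[Ty [Pr [Pr [Base bool]] * [Base ( [Ty [Pr [Base bool]]] )]] → [Ty [Pr [Base bool]] → [Ty [Pr [Base str]]]]]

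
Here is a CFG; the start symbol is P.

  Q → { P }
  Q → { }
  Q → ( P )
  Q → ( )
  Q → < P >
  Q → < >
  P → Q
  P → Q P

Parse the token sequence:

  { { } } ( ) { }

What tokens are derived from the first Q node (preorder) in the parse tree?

{ { } }

[P [Q { [P [Q { }]] }] [P [Q ( )] [P [Q { }]]]]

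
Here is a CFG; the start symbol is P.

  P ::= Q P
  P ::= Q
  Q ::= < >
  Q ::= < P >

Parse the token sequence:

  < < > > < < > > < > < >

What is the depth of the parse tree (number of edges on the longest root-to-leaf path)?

5

[P [Q < [P [Q < >]] >] [P [Q < [P [Q < >]] >] [P [Q < >] [P [Q < >]]]]]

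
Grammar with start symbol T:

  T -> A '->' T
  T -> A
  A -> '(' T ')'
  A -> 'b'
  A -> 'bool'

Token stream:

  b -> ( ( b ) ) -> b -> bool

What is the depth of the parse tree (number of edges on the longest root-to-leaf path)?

[T [A b] -> [T [A ( [T [A ( [T [A b]] )]] )] -> [T [A b] -> [T [A bool]]]]]

7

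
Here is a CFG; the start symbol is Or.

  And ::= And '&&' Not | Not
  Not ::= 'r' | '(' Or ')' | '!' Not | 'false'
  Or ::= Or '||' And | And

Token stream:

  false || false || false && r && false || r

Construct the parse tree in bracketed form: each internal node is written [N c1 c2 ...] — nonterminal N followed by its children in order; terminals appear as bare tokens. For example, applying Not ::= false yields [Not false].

[Or [Or [Or [Or [And [Not false]]] || [And [Not false]]] || [And [And [And [Not false]] && [Not r]] && [Not false]]] || [And [Not r]]]

Or
Or || And
Or || And || And
Or || And || And || And
And || And || And || And
Not || And || And || And
false || And || And || And
false || Not || And || And
false || false || And || And
false || false || And && Not || And
false || false || And && Not && Not || And
false || false || Not && Not && Not || And
false || false || false && Not && Not || And
false || false || false && r && Not || And
false || false || false && r && false || And
false || false || false && r && false || Not
false || false || false && r && false || r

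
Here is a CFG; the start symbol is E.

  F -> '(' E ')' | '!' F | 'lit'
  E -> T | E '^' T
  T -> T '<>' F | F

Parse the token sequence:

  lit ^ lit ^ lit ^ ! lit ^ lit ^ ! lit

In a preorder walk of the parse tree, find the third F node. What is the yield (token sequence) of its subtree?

[E [E [E [E [E [E [T [F lit]]] ^ [T [F lit]]] ^ [T [F lit]]] ^ [T [F ! [F lit]]]] ^ [T [F lit]]] ^ [T [F ! [F lit]]]]

lit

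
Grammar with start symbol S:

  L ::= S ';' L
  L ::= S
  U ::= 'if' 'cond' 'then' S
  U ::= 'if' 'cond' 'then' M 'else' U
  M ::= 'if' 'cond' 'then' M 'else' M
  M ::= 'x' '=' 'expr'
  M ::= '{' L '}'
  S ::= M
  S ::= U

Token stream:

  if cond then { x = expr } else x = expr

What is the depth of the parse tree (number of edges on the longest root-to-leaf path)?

[S [M if cond then [M { [L [S [M x = expr]]] }] else [M x = expr]]]

6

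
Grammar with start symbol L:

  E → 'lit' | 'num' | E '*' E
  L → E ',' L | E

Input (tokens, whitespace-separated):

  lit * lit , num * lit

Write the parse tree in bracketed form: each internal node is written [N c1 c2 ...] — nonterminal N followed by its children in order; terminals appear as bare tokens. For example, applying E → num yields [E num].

L
E , L
E * E , L
lit * E , L
lit * lit , L
lit * lit , E
lit * lit , E * E
lit * lit , num * E
lit * lit , num * lit

[L [E [E lit] * [E lit]] , [L [E [E num] * [E lit]]]]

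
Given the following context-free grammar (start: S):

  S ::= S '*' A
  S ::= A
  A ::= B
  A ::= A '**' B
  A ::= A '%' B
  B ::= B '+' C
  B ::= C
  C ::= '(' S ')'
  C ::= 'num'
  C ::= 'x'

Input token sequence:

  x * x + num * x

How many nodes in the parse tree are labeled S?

[S [S [S [A [B [C x]]]] * [A [B [B [C x]] + [C num]]]] * [A [B [C x]]]]

3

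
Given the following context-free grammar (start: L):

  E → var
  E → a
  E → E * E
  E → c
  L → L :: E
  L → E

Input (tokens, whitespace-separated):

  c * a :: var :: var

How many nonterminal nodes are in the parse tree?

8

[L [L [L [E [E c] * [E a]]] :: [E var]] :: [E var]]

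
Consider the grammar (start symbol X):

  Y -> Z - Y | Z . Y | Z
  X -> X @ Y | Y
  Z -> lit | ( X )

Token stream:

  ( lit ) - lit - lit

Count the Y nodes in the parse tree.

[X [Y [Z ( [X [Y [Z lit]]] )] - [Y [Z lit] - [Y [Z lit]]]]]

4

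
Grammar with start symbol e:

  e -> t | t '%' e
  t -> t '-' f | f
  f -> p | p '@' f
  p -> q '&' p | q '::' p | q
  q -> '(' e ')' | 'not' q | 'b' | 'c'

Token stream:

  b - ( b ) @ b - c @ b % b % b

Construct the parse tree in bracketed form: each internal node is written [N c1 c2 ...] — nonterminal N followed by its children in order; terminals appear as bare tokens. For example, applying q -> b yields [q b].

[e [t [t [t [f [p [q b]]]] - [f [p [q ( [e [t [f [p [q b]]]]] )]] @ [f [p [q b]]]]] - [f [p [q c]] @ [f [p [q b]]]]] % [e [t [f [p [q b]]]] % [e [t [f [p [q b]]]]]]]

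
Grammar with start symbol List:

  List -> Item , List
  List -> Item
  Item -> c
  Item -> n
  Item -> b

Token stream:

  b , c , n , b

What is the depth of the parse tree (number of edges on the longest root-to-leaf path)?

5

[List [Item b] , [List [Item c] , [List [Item n] , [List [Item b]]]]]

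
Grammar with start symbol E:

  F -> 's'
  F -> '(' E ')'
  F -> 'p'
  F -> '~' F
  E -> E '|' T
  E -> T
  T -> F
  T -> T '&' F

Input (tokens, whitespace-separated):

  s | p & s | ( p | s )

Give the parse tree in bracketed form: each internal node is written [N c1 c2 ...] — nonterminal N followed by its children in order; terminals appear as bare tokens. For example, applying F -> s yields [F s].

E
E | T
E | T | T
T | T | T
F | T | T
s | T | T
s | T & F | T
s | F & F | T
s | p & F | T
s | p & s | T
s | p & s | F
s | p & s | ( E )
s | p & s | ( E | T )
s | p & s | ( T | T )
s | p & s | ( F | T )
s | p & s | ( p | T )
s | p & s | ( p | F )
s | p & s | ( p | s )

[E [E [E [T [F s]]] | [T [T [F p]] & [F s]]] | [T [F ( [E [E [T [F p]]] | [T [F s]]] )]]]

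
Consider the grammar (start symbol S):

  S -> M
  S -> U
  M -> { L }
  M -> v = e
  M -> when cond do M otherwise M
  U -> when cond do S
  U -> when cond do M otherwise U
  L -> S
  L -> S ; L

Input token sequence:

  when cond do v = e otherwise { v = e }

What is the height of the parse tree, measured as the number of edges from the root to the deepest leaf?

6

[S [M when cond do [M v = e] otherwise [M { [L [S [M v = e]]] }]]]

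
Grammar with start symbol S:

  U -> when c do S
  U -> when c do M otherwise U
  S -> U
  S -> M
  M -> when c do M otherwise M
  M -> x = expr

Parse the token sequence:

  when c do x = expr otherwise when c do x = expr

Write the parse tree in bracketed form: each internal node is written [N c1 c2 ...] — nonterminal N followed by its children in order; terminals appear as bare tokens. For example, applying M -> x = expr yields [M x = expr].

[S [U when c do [M x = expr] otherwise [U when c do [S [M x = expr]]]]]

S
U
when c do M otherwise U
when c do x = expr otherwise U
when c do x = expr otherwise when c do S
when c do x = expr otherwise when c do M
when c do x = expr otherwise when c do x = expr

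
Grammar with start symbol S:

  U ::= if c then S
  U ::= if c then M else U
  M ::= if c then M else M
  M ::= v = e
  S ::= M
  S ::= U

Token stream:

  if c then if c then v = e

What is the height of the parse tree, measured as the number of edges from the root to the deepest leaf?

6

[S [U if c then [S [U if c then [S [M v = e]]]]]]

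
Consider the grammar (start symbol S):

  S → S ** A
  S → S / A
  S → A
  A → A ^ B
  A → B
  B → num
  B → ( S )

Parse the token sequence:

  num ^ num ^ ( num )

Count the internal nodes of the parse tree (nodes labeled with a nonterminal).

10

[S [A [A [A [B num]] ^ [B num]] ^ [B ( [S [A [B num]]] )]]]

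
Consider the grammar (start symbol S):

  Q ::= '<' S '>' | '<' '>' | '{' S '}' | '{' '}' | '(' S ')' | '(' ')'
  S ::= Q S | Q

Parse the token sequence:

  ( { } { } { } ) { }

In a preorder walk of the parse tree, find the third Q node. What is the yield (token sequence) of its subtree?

{ }

[S [Q ( [S [Q { }] [S [Q { }] [S [Q { }]]]] )] [S [Q { }]]]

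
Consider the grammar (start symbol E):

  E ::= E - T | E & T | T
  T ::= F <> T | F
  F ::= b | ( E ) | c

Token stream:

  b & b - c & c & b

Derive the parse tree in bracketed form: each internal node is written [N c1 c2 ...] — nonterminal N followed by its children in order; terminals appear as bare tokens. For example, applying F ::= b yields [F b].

E
E & T
E & T & T
E - T & T & T
E & T - T & T & T
T & T - T & T & T
F & T - T & T & T
b & T - T & T & T
b & F - T & T & T
b & b - T & T & T
b & b - F & T & T
b & b - c & T & T
b & b - c & F & T
b & b - c & c & T
b & b - c & c & F
b & b - c & c & b

[E [E [E [E [E [T [F b]]] & [T [F b]]] - [T [F c]]] & [T [F c]]] & [T [F b]]]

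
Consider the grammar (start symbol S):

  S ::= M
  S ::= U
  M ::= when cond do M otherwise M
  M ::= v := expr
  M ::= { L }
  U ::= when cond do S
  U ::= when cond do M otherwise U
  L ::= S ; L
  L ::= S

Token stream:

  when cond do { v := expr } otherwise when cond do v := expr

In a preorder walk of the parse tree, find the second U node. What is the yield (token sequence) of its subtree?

[S [U when cond do [M { [L [S [M v := expr]]] }] otherwise [U when cond do [S [M v := expr]]]]]

when cond do v := expr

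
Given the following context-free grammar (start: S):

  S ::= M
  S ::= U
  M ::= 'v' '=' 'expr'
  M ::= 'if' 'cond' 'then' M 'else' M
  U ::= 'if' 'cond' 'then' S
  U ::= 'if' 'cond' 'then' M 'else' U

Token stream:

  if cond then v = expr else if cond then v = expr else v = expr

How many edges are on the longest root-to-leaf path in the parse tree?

[S [M if cond then [M v = expr] else [M if cond then [M v = expr] else [M v = expr]]]]

4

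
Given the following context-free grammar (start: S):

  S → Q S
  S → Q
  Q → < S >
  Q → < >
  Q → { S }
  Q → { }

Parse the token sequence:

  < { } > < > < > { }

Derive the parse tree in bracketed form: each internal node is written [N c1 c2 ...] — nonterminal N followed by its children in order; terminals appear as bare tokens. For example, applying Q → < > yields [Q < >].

S
Q S
< S > S
< Q > S
< { } > S
< { } > Q S
< { } > < > S
< { } > < > Q S
< { } > < > < > S
< { } > < > < > Q
< { } > < > < > { }

[S [Q < [S [Q { }]] >] [S [Q < >] [S [Q < >] [S [Q { }]]]]]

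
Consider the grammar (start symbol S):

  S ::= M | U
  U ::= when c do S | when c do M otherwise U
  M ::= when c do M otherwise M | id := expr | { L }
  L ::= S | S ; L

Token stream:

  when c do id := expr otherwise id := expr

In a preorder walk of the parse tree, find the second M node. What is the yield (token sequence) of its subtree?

id := expr

[S [M when c do [M id := expr] otherwise [M id := expr]]]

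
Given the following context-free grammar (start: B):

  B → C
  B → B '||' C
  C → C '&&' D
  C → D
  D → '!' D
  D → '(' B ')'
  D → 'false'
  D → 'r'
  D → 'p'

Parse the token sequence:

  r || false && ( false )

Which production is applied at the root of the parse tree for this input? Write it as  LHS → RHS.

[B [B [C [D r]]] || [C [C [D false]] && [D ( [B [C [D false]]] )]]]

B → B '||' C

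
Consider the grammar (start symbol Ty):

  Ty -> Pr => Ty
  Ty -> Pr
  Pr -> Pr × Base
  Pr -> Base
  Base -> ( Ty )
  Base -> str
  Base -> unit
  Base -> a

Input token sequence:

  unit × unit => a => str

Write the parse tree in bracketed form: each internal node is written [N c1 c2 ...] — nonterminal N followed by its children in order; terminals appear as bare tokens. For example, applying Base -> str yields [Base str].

Ty
Pr => Ty
Pr × Base => Ty
Base × Base => Ty
unit × Base => Ty
unit × unit => Ty
unit × unit => Pr => Ty
unit × unit => Base => Ty
unit × unit => a => Ty
unit × unit => a => Pr
unit × unit => a => Base
unit × unit => a => str

[Ty [Pr [Pr [Base unit]] × [Base unit]] => [Ty [Pr [Base a]] => [Ty [Pr [Base str]]]]]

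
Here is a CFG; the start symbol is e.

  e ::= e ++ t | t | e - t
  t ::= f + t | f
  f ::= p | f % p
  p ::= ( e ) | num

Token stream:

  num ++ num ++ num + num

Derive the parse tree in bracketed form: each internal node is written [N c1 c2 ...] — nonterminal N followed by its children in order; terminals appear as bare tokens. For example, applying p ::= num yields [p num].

[e [e [e [t [f [p num]]]] ++ [t [f [p num]]]] ++ [t [f [p num]] + [t [f [p num]]]]]

e
e ++ t
e ++ t ++ t
t ++ t ++ t
f ++ t ++ t
p ++ t ++ t
num ++ t ++ t
num ++ f ++ t
num ++ p ++ t
num ++ num ++ t
num ++ num ++ f + t
num ++ num ++ p + t
num ++ num ++ num + t
num ++ num ++ num + f
num ++ num ++ num + p
num ++ num ++ num + num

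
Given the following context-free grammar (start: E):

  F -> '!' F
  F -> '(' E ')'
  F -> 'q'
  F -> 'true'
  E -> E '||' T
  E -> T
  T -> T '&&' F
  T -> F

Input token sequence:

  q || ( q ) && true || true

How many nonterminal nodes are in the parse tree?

14

[E [E [E [T [F q]]] || [T [T [F ( [E [T [F q]]] )]] && [F true]]] || [T [F true]]]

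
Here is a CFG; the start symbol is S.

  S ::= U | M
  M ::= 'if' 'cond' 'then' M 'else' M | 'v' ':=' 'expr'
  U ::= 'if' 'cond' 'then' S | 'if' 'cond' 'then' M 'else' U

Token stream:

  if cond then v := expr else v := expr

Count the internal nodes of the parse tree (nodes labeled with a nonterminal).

4

[S [M if cond then [M v := expr] else [M v := expr]]]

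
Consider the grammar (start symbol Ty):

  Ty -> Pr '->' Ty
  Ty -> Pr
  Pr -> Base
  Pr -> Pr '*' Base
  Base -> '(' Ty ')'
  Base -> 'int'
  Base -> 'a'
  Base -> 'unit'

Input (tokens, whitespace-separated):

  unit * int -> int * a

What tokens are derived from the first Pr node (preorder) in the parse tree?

[Ty [Pr [Pr [Base unit]] * [Base int]] -> [Ty [Pr [Pr [Base int]] * [Base a]]]]

unit * int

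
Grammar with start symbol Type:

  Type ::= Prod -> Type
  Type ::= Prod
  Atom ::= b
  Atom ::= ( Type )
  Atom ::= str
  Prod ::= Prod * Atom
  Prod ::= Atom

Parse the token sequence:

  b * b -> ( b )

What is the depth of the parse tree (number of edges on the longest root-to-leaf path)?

[Type [Prod [Prod [Atom b]] * [Atom b]] -> [Type [Prod [Atom ( [Type [Prod [Atom b]]] )]]]]

7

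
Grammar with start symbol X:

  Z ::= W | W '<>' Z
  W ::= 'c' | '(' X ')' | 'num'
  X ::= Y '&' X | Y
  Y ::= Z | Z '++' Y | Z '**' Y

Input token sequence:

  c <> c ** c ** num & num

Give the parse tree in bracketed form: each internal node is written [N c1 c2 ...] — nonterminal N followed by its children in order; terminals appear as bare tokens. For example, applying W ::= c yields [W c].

X
Y & X
Z ** Y & X
W <> Z ** Y & X
c <> Z ** Y & X
c <> W ** Y & X
c <> c ** Y & X
c <> c ** Z ** Y & X
c <> c ** W ** Y & X
c <> c ** c ** Y & X
c <> c ** c ** Z & X
c <> c ** c ** W & X
c <> c ** c ** num & X
c <> c ** c ** num & Y
c <> c ** c ** num & Z
c <> c ** c ** num & W
c <> c ** c ** num & num

[X [Y [Z [W c] <> [Z [W c]]] ** [Y [Z [W c]] ** [Y [Z [W num]]]]] & [X [Y [Z [W num]]]]]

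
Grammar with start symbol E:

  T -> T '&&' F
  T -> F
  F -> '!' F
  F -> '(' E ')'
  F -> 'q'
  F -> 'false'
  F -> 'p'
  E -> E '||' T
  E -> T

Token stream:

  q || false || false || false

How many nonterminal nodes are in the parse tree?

[E [E [E [E [T [F q]]] || [T [F false]]] || [T [F false]]] || [T [F false]]]

12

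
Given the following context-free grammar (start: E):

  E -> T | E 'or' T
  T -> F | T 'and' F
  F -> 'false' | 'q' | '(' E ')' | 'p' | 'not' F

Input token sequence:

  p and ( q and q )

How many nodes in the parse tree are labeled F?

4

[E [T [T [F p]] and [F ( [E [T [T [F q]] and [F q]]] )]]]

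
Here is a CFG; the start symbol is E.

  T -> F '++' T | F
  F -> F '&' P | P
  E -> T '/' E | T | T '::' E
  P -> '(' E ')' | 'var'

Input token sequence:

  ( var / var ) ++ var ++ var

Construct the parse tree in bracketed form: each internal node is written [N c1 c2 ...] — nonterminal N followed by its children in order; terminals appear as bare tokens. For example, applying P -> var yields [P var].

E
T
F ++ T
P ++ T
( E ) ++ T
( T / E ) ++ T
( F / E ) ++ T
( P / E ) ++ T
( var / E ) ++ T
( var / T ) ++ T
( var / F ) ++ T
( var / P ) ++ T
( var / var ) ++ T
( var / var ) ++ F ++ T
( var / var ) ++ P ++ T
( var / var ) ++ var ++ T
( var / var ) ++ var ++ F
( var / var ) ++ var ++ P
( var / var ) ++ var ++ var

[E [T [F [P ( [E [T [F [P var]]] / [E [T [F [P var]]]]] )]] ++ [T [F [P var]] ++ [T [F [P var]]]]]]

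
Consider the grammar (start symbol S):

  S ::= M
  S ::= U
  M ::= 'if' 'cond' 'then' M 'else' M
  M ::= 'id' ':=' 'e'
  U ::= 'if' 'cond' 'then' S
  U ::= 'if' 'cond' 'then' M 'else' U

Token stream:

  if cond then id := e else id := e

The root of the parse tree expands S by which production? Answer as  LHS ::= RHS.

[S [M if cond then [M id := e] else [M id := e]]]

S ::= M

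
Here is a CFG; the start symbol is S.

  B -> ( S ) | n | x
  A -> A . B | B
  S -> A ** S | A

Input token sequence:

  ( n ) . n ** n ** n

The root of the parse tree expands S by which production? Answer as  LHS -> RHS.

S -> A ** S

[S [A [A [B ( [S [A [B n]]] )]] . [B n]] ** [S [A [B n]] ** [S [A [B n]]]]]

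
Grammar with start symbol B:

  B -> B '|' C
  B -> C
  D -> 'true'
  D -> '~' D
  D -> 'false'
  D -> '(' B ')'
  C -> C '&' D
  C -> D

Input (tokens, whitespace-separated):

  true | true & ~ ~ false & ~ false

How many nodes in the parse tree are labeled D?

[B [B [C [D true]]] | [C [C [C [D true]] & [D ~ [D ~ [D false]]]] & [D ~ [D false]]]]

7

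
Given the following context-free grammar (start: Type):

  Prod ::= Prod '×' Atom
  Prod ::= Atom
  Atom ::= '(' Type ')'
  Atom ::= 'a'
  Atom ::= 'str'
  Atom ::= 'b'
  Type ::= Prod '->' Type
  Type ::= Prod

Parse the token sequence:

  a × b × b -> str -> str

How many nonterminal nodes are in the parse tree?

[Type [Prod [Prod [Prod [Atom a]] × [Atom b]] × [Atom b]] -> [Type [Prod [Atom str]] -> [Type [Prod [Atom str]]]]]

13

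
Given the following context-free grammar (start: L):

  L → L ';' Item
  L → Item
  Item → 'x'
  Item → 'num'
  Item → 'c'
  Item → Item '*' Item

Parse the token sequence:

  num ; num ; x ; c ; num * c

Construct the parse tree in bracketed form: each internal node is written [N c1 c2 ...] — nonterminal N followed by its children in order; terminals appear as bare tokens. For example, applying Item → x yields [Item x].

[L [L [L [L [L [Item num]] ; [Item num]] ; [Item x]] ; [Item c]] ; [Item [Item num] * [Item c]]]

L
L ; Item
L ; Item ; Item
L ; Item ; Item ; Item
L ; Item ; Item ; Item ; Item
Item ; Item ; Item ; Item ; Item
num ; Item ; Item ; Item ; Item
num ; num ; Item ; Item ; Item
num ; num ; x ; Item ; Item
num ; num ; x ; c ; Item
num ; num ; x ; c ; Item * Item
num ; num ; x ; c ; num * Item
num ; num ; x ; c ; num * c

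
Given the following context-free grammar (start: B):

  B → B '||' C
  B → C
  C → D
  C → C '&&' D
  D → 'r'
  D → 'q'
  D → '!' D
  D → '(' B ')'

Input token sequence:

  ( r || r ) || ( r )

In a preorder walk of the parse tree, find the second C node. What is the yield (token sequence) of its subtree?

r

[B [B [C [D ( [B [B [C [D r]]] || [C [D r]]] )]]] || [C [D ( [B [C [D r]]] )]]]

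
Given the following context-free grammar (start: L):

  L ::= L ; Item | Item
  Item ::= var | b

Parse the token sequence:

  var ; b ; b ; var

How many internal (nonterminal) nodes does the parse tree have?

8

[L [L [L [L [Item var]] ; [Item b]] ; [Item b]] ; [Item var]]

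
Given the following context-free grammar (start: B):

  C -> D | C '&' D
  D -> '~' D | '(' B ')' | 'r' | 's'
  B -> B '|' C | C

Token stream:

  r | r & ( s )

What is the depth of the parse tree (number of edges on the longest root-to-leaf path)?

6

[B [B [C [D r]]] | [C [C [D r]] & [D ( [B [C [D s]]] )]]]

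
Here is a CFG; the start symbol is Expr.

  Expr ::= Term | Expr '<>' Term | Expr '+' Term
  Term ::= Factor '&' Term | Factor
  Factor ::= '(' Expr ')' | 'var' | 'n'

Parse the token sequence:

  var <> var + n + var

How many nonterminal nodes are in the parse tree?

[Expr [Expr [Expr [Expr [Term [Factor var]]] <> [Term [Factor var]]] + [Term [Factor n]]] + [Term [Factor var]]]

12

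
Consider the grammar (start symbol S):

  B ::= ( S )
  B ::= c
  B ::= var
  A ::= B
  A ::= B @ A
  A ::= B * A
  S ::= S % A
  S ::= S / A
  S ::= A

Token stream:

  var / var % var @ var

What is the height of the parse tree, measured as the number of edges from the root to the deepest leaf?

[S [S [S [A [B var]]] / [A [B var]]] % [A [B var] @ [A [B var]]]]

5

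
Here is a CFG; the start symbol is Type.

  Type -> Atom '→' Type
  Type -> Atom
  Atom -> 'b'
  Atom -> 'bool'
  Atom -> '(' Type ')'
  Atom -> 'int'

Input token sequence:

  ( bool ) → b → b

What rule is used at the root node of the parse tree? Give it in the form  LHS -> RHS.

Type -> Atom '→' Type

[Type [Atom ( [Type [Atom bool]] )] → [Type [Atom b] → [Type [Atom b]]]]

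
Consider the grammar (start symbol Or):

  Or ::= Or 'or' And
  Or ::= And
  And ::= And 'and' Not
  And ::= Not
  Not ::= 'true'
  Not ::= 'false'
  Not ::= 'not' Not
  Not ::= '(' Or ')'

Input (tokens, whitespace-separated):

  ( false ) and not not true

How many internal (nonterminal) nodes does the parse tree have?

[Or [And [And [Not ( [Or [And [Not false]]] )]] and [Not not [Not not [Not true]]]]]

10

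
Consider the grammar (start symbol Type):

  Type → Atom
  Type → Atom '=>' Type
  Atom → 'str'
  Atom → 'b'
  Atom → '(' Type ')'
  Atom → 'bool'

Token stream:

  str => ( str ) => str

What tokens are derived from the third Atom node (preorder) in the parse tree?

str

[Type [Atom str] => [Type [Atom ( [Type [Atom str]] )] => [Type [Atom str]]]]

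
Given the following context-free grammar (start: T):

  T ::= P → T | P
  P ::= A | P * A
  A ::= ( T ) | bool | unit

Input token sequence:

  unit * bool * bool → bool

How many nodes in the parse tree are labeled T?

[T [P [P [P [A unit]] * [A bool]] * [A bool]] → [T [P [A bool]]]]

2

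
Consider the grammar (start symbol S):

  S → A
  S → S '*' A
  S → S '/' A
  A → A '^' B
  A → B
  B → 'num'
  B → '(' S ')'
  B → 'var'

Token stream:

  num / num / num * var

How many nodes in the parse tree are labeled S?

4

[S [S [S [S [A [B num]]] / [A [B num]]] / [A [B num]]] * [A [B var]]]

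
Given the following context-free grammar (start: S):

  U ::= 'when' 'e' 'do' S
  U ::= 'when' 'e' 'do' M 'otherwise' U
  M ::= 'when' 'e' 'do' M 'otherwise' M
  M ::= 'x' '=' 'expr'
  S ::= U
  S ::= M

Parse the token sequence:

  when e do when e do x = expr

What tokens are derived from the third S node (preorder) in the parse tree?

x = expr

[S [U when e do [S [U when e do [S [M x = expr]]]]]]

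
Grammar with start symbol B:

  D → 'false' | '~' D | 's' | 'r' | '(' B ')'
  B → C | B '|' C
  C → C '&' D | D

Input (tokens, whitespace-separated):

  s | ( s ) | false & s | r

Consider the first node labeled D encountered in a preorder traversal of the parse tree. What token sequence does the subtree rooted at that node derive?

[B [B [B [B [C [D s]]] | [C [D ( [B [C [D s]]] )]]] | [C [C [D false]] & [D s]]] | [C [D r]]]

s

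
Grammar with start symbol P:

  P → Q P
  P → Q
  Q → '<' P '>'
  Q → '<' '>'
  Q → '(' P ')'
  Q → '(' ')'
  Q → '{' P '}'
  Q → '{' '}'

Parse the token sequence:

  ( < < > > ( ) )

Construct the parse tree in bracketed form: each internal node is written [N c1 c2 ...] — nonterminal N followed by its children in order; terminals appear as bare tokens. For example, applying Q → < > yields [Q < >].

[P [Q ( [P [Q < [P [Q < >]] >] [P [Q ( )]]] )]]

P
Q
( P )
( Q P )
( < P > P )
( < Q > P )
( < < > > P )
( < < > > Q )
( < < > > ( ) )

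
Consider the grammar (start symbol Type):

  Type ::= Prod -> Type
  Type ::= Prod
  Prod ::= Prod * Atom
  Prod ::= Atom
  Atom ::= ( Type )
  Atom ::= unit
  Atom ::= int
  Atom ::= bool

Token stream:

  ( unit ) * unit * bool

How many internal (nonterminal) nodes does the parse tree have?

10

[Type [Prod [Prod [Prod [Atom ( [Type [Prod [Atom unit]]] )]] * [Atom unit]] * [Atom bool]]]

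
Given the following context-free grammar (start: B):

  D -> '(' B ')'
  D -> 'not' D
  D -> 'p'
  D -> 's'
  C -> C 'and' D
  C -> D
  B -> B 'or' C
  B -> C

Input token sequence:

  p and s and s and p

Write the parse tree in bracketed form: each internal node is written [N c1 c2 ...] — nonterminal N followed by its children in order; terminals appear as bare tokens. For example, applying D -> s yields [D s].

B
C
C and D
C and D and D
C and D and D and D
D and D and D and D
p and D and D and D
p and s and D and D
p and s and s and D
p and s and s and p

[B [C [C [C [C [D p]] and [D s]] and [D s]] and [D p]]]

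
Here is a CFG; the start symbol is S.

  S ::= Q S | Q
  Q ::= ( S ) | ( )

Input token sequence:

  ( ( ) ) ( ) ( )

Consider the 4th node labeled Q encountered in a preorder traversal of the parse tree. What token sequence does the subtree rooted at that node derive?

( )

[S [Q ( [S [Q ( )]] )] [S [Q ( )] [S [Q ( )]]]]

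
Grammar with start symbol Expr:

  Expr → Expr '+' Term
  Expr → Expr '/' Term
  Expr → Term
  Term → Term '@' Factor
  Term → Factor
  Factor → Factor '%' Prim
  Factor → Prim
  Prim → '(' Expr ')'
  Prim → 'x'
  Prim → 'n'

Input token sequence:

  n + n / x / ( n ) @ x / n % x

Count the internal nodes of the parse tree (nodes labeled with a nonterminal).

[Expr [Expr [Expr [Expr [Expr [Term [Factor [Prim n]]]] + [Term [Factor [Prim n]]]] / [Term [Factor [Prim x]]]] / [Term [Term [Factor [Prim ( [Expr [Term [Factor [Prim n]]]] )]]] @ [Factor [Prim x]]]] / [Term [Factor [Factor [Prim n]] % [Prim x]]]]

29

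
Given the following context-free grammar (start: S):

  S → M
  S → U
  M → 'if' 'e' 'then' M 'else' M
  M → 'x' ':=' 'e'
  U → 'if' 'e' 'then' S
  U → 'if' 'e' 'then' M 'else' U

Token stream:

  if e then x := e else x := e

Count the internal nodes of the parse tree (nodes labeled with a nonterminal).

[S [M if e then [M x := e] else [M x := e]]]

4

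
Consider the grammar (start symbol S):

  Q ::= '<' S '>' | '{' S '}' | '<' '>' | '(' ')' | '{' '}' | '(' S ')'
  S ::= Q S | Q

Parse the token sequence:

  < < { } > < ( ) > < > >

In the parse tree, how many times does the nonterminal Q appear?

6

[S [Q < [S [Q < [S [Q { }]] >] [S [Q < [S [Q ( )]] >] [S [Q < >]]]] >]]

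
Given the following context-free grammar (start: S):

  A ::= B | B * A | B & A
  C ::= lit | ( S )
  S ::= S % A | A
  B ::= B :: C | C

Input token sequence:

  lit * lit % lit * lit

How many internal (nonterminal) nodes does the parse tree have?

14

[S [S [A [B [C lit]] * [A [B [C lit]]]]] % [A [B [C lit]] * [A [B [C lit]]]]]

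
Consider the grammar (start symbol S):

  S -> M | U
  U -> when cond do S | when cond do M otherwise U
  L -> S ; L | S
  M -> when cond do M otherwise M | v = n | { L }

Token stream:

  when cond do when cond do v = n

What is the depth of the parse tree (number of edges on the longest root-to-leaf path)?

6

[S [U when cond do [S [U when cond do [S [M v = n]]]]]]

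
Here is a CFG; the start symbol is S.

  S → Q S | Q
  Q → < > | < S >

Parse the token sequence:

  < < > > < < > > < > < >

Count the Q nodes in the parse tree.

[S [Q < [S [Q < >]] >] [S [Q < [S [Q < >]] >] [S [Q < >] [S [Q < >]]]]]

6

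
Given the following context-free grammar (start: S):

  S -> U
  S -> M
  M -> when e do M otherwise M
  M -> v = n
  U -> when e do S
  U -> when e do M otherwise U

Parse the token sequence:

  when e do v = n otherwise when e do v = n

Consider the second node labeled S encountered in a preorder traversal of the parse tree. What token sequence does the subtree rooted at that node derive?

v = n

[S [U when e do [M v = n] otherwise [U when e do [S [M v = n]]]]]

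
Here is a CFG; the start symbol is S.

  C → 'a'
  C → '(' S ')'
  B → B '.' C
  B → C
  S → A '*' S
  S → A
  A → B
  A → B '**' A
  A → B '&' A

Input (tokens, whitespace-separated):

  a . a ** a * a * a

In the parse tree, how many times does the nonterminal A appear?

4

[S [A [B [B [C a]] . [C a]] ** [A [B [C a]]]] * [S [A [B [C a]]] * [S [A [B [C a]]]]]]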